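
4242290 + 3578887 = 7821177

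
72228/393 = 183  +  103/131 = 183.79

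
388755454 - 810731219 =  - 421975765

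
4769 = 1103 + 3666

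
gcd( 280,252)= 28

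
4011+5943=9954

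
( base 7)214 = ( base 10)109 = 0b1101101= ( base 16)6D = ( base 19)5e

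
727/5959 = 727/5959 = 0.12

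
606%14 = 4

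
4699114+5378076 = 10077190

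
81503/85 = 81503/85 = 958.86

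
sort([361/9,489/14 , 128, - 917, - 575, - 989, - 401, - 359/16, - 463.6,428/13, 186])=[-989, - 917 , - 575, - 463.6,-401, - 359/16, 428/13,489/14 , 361/9, 128,  186]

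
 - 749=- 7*107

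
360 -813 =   -  453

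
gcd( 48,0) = 48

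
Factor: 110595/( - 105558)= - 2^(-1)*5^1 * 101^1*241^(  -  1) =- 505/482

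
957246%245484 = 220794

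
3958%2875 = 1083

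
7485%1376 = 605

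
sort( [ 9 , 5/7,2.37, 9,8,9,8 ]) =[ 5/7, 2.37,8,8,9 , 9,9]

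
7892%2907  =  2078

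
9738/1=9738=9738.00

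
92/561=92/561 = 0.16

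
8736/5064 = 1 +153/211 = 1.73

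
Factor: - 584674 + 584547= - 127 = - 127^1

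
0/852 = 0 = 0.00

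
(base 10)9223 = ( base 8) 22007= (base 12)5407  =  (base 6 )110411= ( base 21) kj4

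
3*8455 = 25365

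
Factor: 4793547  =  3^1*11^1*145259^1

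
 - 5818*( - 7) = 40726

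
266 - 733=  - 467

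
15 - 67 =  - 52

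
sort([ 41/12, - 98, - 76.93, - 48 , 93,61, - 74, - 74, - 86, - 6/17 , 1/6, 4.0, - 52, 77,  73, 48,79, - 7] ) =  [ - 98, - 86, - 76.93, - 74, - 74,  -  52, - 48,-7, - 6/17 , 1/6,  41/12,4.0, 48 , 61,73, 77,79,  93]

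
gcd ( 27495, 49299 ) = 3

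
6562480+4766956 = 11329436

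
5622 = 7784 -2162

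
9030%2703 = 921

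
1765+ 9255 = 11020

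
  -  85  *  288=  - 24480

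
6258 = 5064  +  1194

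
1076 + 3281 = 4357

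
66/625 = 66/625 =0.11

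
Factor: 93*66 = 2^1*3^2*  11^1*31^1=6138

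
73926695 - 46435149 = 27491546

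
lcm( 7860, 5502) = 55020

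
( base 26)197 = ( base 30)10h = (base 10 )917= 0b1110010101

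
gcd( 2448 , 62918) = 2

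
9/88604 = 9/88604 = 0.00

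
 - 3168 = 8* ( - 396)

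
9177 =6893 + 2284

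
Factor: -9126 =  - 2^1*3^3*13^2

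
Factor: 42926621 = 137^1*  313333^1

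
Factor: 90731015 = 5^1*18146203^1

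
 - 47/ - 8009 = 47/8009 =0.01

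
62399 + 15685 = 78084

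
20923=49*427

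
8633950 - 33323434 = -24689484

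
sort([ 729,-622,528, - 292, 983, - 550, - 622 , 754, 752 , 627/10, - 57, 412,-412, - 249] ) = [ - 622, - 622,-550, - 412 , - 292,- 249,-57, 627/10, 412, 528, 729, 752 , 754, 983 ]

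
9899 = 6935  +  2964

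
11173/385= 11173/385 =29.02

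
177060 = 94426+82634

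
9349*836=7815764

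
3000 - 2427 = 573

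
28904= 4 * 7226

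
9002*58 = 522116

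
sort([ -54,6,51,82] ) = [ -54,6,51,82 ]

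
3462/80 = 43  +  11/40 = 43.27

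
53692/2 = 26846 = 26846.00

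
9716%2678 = 1682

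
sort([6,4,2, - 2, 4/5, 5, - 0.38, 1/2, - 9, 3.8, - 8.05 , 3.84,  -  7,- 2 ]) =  [ - 9,- 8.05, - 7, - 2, -2, - 0.38,  1/2, 4/5, 2, 3.8, 3.84, 4,5, 6 ] 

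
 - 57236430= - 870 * 65789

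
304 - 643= - 339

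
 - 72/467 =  - 72/467  =  - 0.15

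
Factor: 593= 593^1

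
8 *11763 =94104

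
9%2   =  1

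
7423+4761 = 12184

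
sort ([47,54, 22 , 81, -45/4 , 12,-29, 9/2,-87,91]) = [ - 87, - 29  , - 45/4, 9/2 , 12, 22,47,  54 , 81, 91 ]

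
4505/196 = 22 + 193/196 = 22.98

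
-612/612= - 1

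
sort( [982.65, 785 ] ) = [ 785, 982.65]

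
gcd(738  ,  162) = 18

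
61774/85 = 726 + 64/85= 726.75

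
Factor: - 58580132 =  - 2^2*13^2 * 193^1*449^1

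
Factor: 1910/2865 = 2^1 * 3^(  -  1) = 2/3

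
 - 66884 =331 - 67215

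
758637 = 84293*9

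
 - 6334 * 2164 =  -13706776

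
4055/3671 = 1+384/3671 = 1.10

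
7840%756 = 280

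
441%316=125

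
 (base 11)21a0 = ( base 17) A03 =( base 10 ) 2893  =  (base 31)30a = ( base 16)B4D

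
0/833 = 0 = 0.00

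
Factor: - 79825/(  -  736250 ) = 2^( - 1 )*5^( - 2)*19^(- 1 )* 103^1 = 103/950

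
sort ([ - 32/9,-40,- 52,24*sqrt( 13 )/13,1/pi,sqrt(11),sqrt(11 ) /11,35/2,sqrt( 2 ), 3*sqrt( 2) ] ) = [ - 52, - 40, - 32/9,sqrt(11 ) /11,1/pi, sqrt( 2),sqrt( 11),3* sqrt(2), 24*sqrt(13)/13,35/2] 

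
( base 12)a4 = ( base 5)444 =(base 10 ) 124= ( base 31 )40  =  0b1111100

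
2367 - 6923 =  - 4556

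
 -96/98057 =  - 96/98057 = - 0.00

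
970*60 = 58200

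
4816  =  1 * 4816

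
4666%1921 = 824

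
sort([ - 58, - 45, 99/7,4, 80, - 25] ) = [ - 58,-45, - 25,4,99/7, 80 ]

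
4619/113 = 4619/113 = 40.88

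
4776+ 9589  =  14365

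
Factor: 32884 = 2^2 * 8221^1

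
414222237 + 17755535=431977772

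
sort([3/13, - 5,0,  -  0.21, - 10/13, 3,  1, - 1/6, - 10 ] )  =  [ - 10, - 5, - 10/13 ,-0.21,-1/6 , 0,3/13, 1, 3] 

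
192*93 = 17856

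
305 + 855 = 1160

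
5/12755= 1/2551 = 0.00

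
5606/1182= 4 + 439/591 = 4.74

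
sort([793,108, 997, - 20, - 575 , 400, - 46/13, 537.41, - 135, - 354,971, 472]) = [ - 575, - 354, - 135, - 20, - 46/13, 108 , 400, 472, 537.41, 793,971,  997 ]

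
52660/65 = 810+2/13=810.15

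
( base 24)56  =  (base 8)176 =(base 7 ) 240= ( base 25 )51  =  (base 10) 126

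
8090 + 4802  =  12892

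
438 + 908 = 1346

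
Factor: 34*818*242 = 6730504  =  2^3 * 11^2*17^1*409^1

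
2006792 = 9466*212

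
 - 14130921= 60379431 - 74510352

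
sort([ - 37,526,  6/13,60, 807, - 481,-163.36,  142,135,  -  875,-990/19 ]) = [-875, - 481,-163.36, -990/19,- 37, 6/13,60,  135,  142, 526,  807] 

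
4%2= 0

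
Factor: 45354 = 2^1*3^1*7559^1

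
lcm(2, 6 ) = 6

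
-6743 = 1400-8143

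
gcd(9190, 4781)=1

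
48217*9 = 433953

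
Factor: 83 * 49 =7^2*83^1 = 4067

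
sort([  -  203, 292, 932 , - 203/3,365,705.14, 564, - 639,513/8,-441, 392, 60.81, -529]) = [ - 639,-529,-441 , - 203, - 203/3,60.81,513/8, 292,365,392,564,705.14, 932 ]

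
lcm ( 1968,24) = 1968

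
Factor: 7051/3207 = 3^(-1 ) * 11^1 * 641^1*1069^ ( - 1 )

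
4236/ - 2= - 2118+ 0/1= - 2118.00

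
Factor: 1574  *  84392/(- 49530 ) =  - 66416504/24765 = - 2^3*3^( - 1)*5^( - 1)*7^1*11^1*13^(-1)*127^( - 1 )* 137^1 * 787^1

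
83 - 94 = - 11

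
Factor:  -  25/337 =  - 5^2*337^( - 1)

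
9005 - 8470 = 535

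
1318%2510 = 1318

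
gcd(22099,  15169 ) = 77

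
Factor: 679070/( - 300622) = -445/197 = - 5^1*89^1*197^(-1 )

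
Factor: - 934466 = -2^1*13^1*127^1*283^1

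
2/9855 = 2/9855 = 0.00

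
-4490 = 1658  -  6148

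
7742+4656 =12398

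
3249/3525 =1083/1175  =  0.92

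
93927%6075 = 2802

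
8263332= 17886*462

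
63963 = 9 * 7107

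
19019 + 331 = 19350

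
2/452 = 1/226 = 0.00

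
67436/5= 13487 + 1/5 =13487.20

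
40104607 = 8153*4919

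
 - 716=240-956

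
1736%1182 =554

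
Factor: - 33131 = - 7^1*4733^1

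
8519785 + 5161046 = 13680831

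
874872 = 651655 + 223217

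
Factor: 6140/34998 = 10/57 = 2^1*3^(-1 )*5^1*19^(-1)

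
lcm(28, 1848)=1848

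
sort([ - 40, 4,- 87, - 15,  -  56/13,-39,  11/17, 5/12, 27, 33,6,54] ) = [ -87, - 40, - 39,-15, - 56/13 , 5/12, 11/17,  4,6, 27,33, 54 ] 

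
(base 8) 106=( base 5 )240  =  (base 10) 70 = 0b1000110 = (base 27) 2G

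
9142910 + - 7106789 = 2036121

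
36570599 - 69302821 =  - 32732222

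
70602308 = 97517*724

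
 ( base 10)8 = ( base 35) 8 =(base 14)8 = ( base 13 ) 8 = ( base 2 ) 1000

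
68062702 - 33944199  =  34118503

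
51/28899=17/9633 = 0.00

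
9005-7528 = 1477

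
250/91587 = 250/91587 = 0.00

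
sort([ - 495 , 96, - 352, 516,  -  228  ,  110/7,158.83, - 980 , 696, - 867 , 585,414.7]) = [-980, - 867 , - 495,-352, - 228,110/7, 96,158.83, 414.7,516, 585 , 696] 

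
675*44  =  29700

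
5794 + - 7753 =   -  1959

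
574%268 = 38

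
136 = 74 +62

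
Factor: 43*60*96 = 247680  =  2^7*3^2*5^1*43^1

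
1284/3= 428 = 428.00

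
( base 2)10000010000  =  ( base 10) 1040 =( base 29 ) 16p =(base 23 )1M5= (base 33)VH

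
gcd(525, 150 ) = 75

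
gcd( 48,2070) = 6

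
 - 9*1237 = -11133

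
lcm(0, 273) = 0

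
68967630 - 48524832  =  20442798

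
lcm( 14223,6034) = 199122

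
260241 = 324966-64725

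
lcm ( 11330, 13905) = 305910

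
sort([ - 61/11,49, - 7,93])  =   [-7, - 61/11, 49,93]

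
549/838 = 549/838 = 0.66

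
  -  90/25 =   -  4 + 2/5 = - 3.60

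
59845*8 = 478760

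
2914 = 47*62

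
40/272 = 5/34 = 0.15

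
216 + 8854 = 9070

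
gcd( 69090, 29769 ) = 3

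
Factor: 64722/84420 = 23/30 = 2^ (-1)*3^( - 1)*5^(-1)*23^1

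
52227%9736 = 3547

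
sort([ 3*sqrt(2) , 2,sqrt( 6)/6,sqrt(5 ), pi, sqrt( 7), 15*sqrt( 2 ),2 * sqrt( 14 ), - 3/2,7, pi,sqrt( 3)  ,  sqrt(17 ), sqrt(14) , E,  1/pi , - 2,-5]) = [ - 5, - 2, - 3/2, 1/pi, sqrt(6)/6, sqrt( 3 ), 2, sqrt(5 ), sqrt(7),E , pi,pi, sqrt(14), sqrt(17) , 3 * sqrt( 2),7,  2 * sqrt (14), 15 * sqrt(2)] 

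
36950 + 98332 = 135282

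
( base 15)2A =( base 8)50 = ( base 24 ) 1g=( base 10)40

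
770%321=128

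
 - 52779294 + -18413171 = -71192465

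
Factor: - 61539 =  - 3^1*73^1 * 281^1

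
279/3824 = 279/3824 = 0.07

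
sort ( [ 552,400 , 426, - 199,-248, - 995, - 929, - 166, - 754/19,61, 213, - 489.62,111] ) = [ - 995, - 929 , - 489.62, - 248, - 199, - 166, - 754/19, 61,111, 213, 400,426,  552]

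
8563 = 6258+2305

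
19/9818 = 19/9818= 0.00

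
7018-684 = 6334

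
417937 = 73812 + 344125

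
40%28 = 12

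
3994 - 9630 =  - 5636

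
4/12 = 1/3 =0.33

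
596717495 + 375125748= 971843243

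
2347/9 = 2347/9 = 260.78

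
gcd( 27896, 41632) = 8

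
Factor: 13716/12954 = 2^1*3^2*17^( - 1) = 18/17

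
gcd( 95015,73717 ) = 1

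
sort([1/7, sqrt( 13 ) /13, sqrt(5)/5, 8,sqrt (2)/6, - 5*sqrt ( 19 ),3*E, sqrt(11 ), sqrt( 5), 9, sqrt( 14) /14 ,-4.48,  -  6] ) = [ - 5*sqrt( 19), - 6, - 4.48, 1/7, sqrt( 2 )/6, sqrt( 14)/14, sqrt( 13 )/13,sqrt ( 5)/5, sqrt( 5 ),sqrt(11), 8, 3*E,9 ]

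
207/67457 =207/67457 = 0.00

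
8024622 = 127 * 63186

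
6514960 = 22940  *284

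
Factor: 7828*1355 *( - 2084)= - 22104862960 = - 2^4 *5^1*19^1*103^1*271^1 * 521^1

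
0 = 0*701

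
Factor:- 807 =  - 3^1*269^1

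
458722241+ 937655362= 1396377603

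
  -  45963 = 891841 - 937804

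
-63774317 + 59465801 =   -  4308516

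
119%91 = 28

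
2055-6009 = - 3954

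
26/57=26/57 = 0.46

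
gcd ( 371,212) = 53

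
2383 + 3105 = 5488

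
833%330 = 173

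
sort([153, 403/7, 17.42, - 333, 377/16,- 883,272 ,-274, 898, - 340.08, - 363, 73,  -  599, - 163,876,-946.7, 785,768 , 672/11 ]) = [-946.7, - 883, - 599, - 363,-340.08  , - 333, - 274,  -  163 , 17.42,  377/16, 403/7,672/11, 73,  153, 272, 768,785, 876, 898] 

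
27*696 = 18792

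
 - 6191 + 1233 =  - 4958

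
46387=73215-26828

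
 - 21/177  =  -7/59 = -0.12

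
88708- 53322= 35386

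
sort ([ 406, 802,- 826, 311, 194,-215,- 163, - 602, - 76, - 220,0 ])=[ - 826, - 602 ,-220, - 215, - 163, - 76, 0,  194,  311, 406,802] 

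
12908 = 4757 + 8151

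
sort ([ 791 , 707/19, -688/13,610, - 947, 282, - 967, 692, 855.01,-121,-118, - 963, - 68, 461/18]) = [ - 967, - 963,-947,  -  121,-118, - 68 , -688/13, 461/18,707/19, 282, 610, 692, 791, 855.01]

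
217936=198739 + 19197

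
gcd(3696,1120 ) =112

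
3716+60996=64712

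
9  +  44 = 53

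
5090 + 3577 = 8667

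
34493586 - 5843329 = 28650257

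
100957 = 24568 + 76389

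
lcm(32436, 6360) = 324360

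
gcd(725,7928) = 1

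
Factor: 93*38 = 3534= 2^1*3^1*19^1*31^1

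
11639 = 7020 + 4619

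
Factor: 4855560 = 2^3*3^1 * 5^1*43^1*941^1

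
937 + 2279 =3216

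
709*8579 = 6082511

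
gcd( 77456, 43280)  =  16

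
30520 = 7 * 4360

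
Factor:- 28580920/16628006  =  -2^2 * 5^1*17^(-1)*409^1*479^( - 1 )*1021^(-1)*1747^1=- 14290460/8314003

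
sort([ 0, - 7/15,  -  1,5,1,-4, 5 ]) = [-4, - 1, - 7/15,0,1 , 5,5 ] 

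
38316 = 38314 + 2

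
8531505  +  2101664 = 10633169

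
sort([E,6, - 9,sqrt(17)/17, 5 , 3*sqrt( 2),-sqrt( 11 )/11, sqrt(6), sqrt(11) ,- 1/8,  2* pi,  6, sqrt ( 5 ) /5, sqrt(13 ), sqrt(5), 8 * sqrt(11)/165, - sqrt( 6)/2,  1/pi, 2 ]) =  [  -  9,  -  sqrt(6)/2, -sqrt(11) /11, - 1/8, 8*sqrt(11)/165,sqrt(17)/17,1/pi,sqrt(5 ) /5,2, sqrt(5), sqrt ( 6),E, sqrt(11 ), sqrt( 13),3*sqrt(2 ), 5,6, 6, 2 * pi ]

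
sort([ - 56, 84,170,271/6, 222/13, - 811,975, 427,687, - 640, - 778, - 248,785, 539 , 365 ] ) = [ - 811,  -  778, - 640, - 248, - 56, 222/13,271/6,84,170,365,427 , 539,  687, 785,975 ] 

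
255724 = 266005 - 10281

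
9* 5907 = 53163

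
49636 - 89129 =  - 39493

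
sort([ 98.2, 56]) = [ 56,98.2] 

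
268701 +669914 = 938615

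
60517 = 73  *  829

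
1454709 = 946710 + 507999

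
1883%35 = 28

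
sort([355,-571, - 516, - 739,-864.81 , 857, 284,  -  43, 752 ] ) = [ - 864.81, - 739,-571,-516,-43,284, 355,752,857]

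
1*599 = 599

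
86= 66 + 20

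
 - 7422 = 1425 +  - 8847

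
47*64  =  3008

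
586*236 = 138296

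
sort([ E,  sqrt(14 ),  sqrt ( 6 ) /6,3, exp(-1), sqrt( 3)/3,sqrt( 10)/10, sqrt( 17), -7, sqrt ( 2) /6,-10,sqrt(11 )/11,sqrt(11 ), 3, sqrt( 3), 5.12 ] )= [ - 10, - 7,sqrt( 2) /6, sqrt( 11)/11 , sqrt( 10 ) /10, exp( - 1),sqrt(6) /6, sqrt( 3)/3, sqrt(3), E, 3,3, sqrt( 11), sqrt( 14),  sqrt( 17 ), 5.12 ]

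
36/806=18/403= 0.04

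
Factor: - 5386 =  - 2^1 * 2693^1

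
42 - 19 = 23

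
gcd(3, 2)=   1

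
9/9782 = 9/9782 = 0.00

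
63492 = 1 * 63492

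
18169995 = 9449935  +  8720060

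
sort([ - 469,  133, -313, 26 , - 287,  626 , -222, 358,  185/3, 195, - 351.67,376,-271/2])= [ - 469, - 351.67, - 313, - 287, - 222,-271/2 , 26 , 185/3  ,  133, 195, 358, 376,  626]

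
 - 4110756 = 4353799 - 8464555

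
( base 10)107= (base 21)52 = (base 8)153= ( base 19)5c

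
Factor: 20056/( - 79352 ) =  - 7^ (-1 )*13^ (  -  1 )*23^1=-  23/91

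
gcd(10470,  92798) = 2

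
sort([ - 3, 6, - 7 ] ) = [ -7, - 3, 6]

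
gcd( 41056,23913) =1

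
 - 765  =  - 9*85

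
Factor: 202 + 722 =924 = 2^2*3^1 * 7^1*  11^1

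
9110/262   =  34 + 101/131 = 34.77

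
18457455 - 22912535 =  - 4455080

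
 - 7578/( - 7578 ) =1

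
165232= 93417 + 71815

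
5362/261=5362/261 =20.54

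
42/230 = 21/115=0.18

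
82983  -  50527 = 32456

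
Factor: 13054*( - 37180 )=-485347720 = - 2^3*5^1*11^1  *  13^2*61^1*107^1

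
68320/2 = 34160=34160.00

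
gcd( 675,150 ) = 75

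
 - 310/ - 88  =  155/44 = 3.52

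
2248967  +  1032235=3281202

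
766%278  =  210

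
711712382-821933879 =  - 110221497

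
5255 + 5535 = 10790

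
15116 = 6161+8955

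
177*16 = 2832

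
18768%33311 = 18768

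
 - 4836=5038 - 9874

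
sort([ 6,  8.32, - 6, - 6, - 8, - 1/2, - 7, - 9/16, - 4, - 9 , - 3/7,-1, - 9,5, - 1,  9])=[-9,- 9,-8, -7, - 6, - 6, - 4, - 1, - 1, - 9/16, - 1/2,-3/7,5,6,8.32 , 9] 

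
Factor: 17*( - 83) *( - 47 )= 17^1*47^1*83^1 = 66317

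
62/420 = 31/210 = 0.15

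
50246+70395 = 120641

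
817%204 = 1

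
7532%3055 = 1422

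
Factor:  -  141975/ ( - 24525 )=109^( - 1)*631^1 = 631/109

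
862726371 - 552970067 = 309756304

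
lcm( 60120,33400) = 300600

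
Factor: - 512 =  - 2^9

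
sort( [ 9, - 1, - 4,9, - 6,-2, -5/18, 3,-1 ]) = [ - 6, - 4, - 2,-1,-1, - 5/18,3, 9,9 ]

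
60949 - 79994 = - 19045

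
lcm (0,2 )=0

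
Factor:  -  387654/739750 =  - 3^1*5^( - 3)*11^(-1 )*269^(-1) *64609^1 = -193827/369875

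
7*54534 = 381738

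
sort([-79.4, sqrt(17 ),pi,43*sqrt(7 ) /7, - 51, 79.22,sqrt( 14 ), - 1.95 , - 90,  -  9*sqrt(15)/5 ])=[  -  90,-79.4,-51, - 9*sqrt( 15 )/5, - 1.95,pi , sqrt(14),sqrt(17 ),43*sqrt( 7)/7,79.22 ] 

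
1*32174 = 32174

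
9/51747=3/17249 = 0.00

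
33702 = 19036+14666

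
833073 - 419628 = 413445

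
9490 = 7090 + 2400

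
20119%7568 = 4983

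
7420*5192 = 38524640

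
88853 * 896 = 79612288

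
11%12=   11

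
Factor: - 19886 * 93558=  - 1860494388 = - 2^2*3^1*31^1*61^1*163^1 * 503^1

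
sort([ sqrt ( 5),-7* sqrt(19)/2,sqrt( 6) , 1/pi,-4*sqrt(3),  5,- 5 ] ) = [ - 7*sqrt ( 19)/2,-4*sqrt( 3 ),- 5,  1/pi,sqrt( 5),sqrt( 6 ), 5 ] 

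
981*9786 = 9600066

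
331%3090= 331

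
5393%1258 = 361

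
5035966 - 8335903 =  - 3299937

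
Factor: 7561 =7561^1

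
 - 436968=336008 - 772976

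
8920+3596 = 12516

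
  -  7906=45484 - 53390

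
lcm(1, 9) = 9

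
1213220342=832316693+380903649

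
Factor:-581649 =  - 3^1 * 193883^1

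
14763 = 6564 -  - 8199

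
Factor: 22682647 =13^1*1744819^1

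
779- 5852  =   -5073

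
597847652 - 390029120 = 207818532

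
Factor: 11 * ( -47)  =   - 517 = -11^1  *  47^1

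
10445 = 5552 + 4893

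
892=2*446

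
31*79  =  2449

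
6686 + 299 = 6985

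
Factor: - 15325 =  - 5^2*613^1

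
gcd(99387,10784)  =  1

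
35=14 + 21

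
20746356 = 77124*269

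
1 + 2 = 3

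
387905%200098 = 187807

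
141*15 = 2115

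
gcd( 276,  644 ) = 92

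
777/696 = 259/232 = 1.12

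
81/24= 27/8=3.38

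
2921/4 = 2921/4 = 730.25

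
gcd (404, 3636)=404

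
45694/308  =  2077/14 = 148.36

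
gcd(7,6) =1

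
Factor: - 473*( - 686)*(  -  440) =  -2^4*  5^1 *7^3*11^2* 43^1 = - 142770320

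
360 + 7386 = 7746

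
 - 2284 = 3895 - 6179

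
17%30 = 17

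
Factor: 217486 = 2^1*37^1*2939^1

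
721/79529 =721/79529=0.01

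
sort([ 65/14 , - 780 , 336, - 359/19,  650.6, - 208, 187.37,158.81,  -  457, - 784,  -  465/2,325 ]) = [-784, - 780, - 457, - 465/2, - 208, - 359/19 , 65/14,158.81, 187.37, 325 , 336,  650.6 ] 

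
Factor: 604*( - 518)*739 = -231212408 = -2^3 * 7^1*37^1 * 151^1 * 739^1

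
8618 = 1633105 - 1624487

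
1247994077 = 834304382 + 413689695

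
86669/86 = 86669/86 = 1007.78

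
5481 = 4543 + 938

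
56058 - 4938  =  51120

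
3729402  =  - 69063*(-54 ) 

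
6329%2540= 1249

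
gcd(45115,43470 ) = 35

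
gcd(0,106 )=106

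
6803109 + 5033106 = 11836215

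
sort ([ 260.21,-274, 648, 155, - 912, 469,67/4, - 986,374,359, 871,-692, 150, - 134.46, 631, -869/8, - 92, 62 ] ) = [  -  986,-912,-692, - 274, - 134.46,  -  869/8, - 92, 67/4, 62, 150,155, 260.21 , 359,374, 469, 631, 648,871 ]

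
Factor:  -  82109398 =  - 2^1*7^4*17099^1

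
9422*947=8922634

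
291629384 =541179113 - 249549729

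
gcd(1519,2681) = 7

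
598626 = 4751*126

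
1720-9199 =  - 7479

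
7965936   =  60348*132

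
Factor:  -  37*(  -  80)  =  2960=2^4 * 5^1*37^1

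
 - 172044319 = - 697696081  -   - 525651762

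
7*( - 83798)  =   - 586586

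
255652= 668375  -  412723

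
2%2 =0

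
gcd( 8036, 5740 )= 1148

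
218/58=109/29 = 3.76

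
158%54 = 50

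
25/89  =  25/89 =0.28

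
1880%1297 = 583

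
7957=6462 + 1495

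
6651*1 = 6651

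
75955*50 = 3797750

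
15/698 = 15/698 = 0.02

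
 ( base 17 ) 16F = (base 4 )12112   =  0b110010110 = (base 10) 406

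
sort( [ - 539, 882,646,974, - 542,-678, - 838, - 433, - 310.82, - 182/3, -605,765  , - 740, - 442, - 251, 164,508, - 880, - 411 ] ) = [ - 880, - 838 , - 740, - 678, -605, - 542, - 539, - 442,  -  433, - 411, - 310.82,-251,  -  182/3,164,508, 646,765,882,  974] 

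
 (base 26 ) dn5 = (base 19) 1705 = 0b10010010101111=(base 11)7068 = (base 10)9391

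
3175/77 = 41+18/77= 41.23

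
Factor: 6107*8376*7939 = 2^3*3^1*17^1 *31^1*197^1*349^1*467^1=406097569848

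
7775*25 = 194375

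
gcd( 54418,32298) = 14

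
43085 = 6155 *7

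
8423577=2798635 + 5624942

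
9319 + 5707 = 15026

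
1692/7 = 1692/7 = 241.71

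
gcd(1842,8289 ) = 921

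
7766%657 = 539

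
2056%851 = 354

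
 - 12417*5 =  - 62085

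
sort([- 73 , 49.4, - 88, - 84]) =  [ - 88, - 84, -73,  49.4] 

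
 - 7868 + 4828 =  -  3040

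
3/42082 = 3/42082=0.00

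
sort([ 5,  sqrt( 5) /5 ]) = [sqrt( 5 ) /5, 5]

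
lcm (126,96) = 2016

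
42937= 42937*1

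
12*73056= 876672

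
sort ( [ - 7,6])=[ - 7,6 ] 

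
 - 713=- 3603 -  - 2890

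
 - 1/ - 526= 1/526= 0.00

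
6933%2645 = 1643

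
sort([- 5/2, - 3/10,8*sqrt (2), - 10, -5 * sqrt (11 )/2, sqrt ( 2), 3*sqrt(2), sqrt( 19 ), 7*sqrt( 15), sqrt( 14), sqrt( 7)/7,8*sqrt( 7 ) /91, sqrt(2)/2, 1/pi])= [ - 10, - 5*sqrt ( 11)/2, - 5/2,  -  3/10, 8*sqrt(7 )/91,1/pi,sqrt( 7 )/7, sqrt( 2 ) /2,sqrt( 2 ),sqrt( 14), 3*sqrt ( 2 ), sqrt( 19), 8 * sqrt( 2), 7*sqrt( 15 ) ] 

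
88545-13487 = 75058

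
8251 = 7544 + 707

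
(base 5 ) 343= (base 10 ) 98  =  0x62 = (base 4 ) 1202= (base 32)32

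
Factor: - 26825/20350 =-2^(  -  1 )*11^( - 1)*29^1= -29/22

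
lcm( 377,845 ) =24505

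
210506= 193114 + 17392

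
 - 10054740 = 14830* ( - 678) 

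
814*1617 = 1316238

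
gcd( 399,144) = 3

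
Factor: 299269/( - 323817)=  - 3^( - 1 ) * 13^( - 1)*23^(-1)*829^1 = -829/897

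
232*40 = 9280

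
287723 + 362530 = 650253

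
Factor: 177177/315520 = 2^( - 7) * 3^1 * 5^(-1) * 7^1*11^1*13^1*17^( - 1)*29^( - 1 )*59^1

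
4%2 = 0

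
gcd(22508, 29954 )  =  34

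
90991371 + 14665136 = 105656507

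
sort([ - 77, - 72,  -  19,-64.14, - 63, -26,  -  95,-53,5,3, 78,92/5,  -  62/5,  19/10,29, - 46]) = [ - 95 , - 77, - 72,-64.14, - 63,-53, - 46  , - 26, - 19, - 62/5, 19/10, 3,5, 92/5 , 29,78 ] 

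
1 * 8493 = 8493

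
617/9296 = 617/9296=0.07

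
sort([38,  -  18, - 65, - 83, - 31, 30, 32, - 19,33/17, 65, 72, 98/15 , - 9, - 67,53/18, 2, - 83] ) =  [ - 83, - 83, - 67, - 65, - 31,-19, - 18, - 9 , 33/17 , 2,53/18, 98/15,30,32 , 38,65,72]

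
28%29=28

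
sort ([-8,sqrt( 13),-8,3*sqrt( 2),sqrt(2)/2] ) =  [ - 8 ,-8, sqrt(2) /2,sqrt( 13 ), 3*sqrt( 2 )]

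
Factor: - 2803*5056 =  -2^6 * 79^1 * 2803^1 = - 14171968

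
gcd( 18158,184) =2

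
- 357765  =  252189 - 609954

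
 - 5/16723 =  - 5/16723 = -0.00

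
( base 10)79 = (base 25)34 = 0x4f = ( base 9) 87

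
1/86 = 1/86 = 0.01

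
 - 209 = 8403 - 8612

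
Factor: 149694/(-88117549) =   -  2^1*3^1*13^( - 1)*61^1*409^1*6778273^(-1 ) 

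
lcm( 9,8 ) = 72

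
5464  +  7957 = 13421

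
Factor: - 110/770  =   - 1/7 = - 7^(- 1 ) 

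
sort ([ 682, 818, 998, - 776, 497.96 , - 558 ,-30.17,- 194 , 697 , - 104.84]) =[  -  776 , - 558 , - 194, - 104.84, - 30.17 , 497.96, 682, 697 , 818,  998] 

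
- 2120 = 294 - 2414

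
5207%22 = 15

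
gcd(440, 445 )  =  5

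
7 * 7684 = 53788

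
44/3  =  14 + 2/3  =  14.67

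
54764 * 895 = 49013780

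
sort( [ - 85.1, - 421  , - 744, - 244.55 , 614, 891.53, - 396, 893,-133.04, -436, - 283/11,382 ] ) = [-744, - 436, - 421, - 396, -244.55, - 133.04,- 85.1, - 283/11, 382,614,  891.53,893]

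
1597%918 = 679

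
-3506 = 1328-4834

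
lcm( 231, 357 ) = 3927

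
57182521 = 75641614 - 18459093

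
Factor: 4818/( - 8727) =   -  1606/2909= - 2^1 *11^1  *73^1*2909^ ( - 1 ) 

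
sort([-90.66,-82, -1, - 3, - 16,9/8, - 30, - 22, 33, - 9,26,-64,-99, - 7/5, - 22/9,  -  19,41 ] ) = [ - 99, - 90.66,-82, - 64,  -  30, - 22,-19 , - 16,-9 ,-3,-22/9, - 7/5, -1,9/8, 26,33,41]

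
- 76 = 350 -426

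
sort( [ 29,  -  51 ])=[- 51,29]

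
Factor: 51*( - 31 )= -1581 = -3^1*17^1*31^1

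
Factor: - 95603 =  - 95603^1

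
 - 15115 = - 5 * 3023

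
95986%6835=296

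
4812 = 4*1203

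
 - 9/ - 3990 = 3/1330 = 0.00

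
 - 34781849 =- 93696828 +58914979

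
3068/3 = 3068/3 = 1022.67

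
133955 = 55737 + 78218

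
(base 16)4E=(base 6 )210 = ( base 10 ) 78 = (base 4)1032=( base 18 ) 46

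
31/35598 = 31/35598  =  0.00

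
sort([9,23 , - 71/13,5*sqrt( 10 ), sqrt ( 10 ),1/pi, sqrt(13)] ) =[  -  71/13,1/pi,sqrt(10 ),sqrt(13),9,5*sqrt( 10),23] 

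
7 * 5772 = 40404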